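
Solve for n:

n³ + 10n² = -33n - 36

Rearrange: n³ + 10n² + 33n + 36 = 0.
Possible rational roots are divisors of 36. Testing n = -4 gives 0, so (n + 4) is a factor.
Divide: n³ + 10n² + 33n + 36 = (n + 4)(n² + 6n + 9).
The quadratic has the repeated root n = -3.

n = -4 or n = -3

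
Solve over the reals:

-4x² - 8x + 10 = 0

x = -2.8708 or x = 0.8708

Discriminant: (-8)² − 4·(-4)·10 = 224.
Quadratic formula: x = (8 ± √224) / (-8).
So x = -√(14)/2 - 1 ≈ -2.8708 or x = -1 + √(14)/2 ≈ 0.8708.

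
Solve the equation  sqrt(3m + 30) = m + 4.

m = 2

Square both sides: 3m + 30 = (m + 4)^2.
Expand and rearrange: m^2 + 5m - 14 = 0.
Solving gives m = 2 or m = -7.
Check each candidate in the original equation:
  m = 2: sqrt(36) = 6, while m + 4 = 6 — valid.
  m = -7: sqrt(9) = 3, while m + 4 = -3 — extraneous.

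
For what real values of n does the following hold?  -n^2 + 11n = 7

n = 0.6782 or n = 10.3218

Rearrange to standard form: -n^2 + 11n - 7 = 0.
Discriminant: (11)^2 - 4*(-1)*(-7) = 93.
Quadratic formula: n = (-11 +/- sqrt(93)) / (-2).
So n = 11/2 - sqrt(93)/2 ~= 0.6782 or n = sqrt(93)/2 + 11/2 ~= 10.3218.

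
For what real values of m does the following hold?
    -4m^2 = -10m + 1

m = 0.1044 or m = 2.3956

Rearrange to standard form: -4m^2 + 10m - 1 = 0.
Discriminant: (10)^2 - 4*(-4)*(-1) = 84.
Quadratic formula: m = (-10 +/- sqrt(84)) / (-8).
So m = 5/4 - sqrt(21)/4 ~= 0.1044 or m = sqrt(21)/4 + 5/4 ~= 2.3956.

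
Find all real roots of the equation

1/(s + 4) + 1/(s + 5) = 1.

Multiply both sides by (s + 4)(s + 5):
(s + 5) + (s + 4) = (s + 4)(s + 5).
Expand and collect terms: s^2 + 7s + 11 = 0.
By the quadratic formula, s = (-7 +/- sqrt(5)) / 2, so s ~= -2.382 or s ~= -4.618.
Neither value makes a denominator zero (s != -4, s != -5), so both are valid.

s = -4.618 or s = -2.382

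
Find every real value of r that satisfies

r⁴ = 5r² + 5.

r = -2.4195 or r = 2.4195

Let u = r². The equation becomes u² - 5u - 5 = 0.
By the quadratic formula, u = 5/2 + 3·√(5)/2 or u = 5/2 - 3·√(5)/2.
r² = 5/2 + 3·√(5)/2 gives r = ±√(5/2 + 3·√(5)/2) ≈ ±2.4195.
r² = 5/2 - 3·√(5)/2 < 0 has no real solution.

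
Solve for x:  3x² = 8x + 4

Rearrange to standard form: 3x² - 8x - 4 = 0.
Discriminant: (-8)² − 4·3·(-4) = 112.
Quadratic formula: x = (8 ± √112) / 6.
So x = 4/3 + 2·√(7)/3 ≈ 3.0972 or x = 4/3 - 2·√(7)/3 ≈ -0.4305.

x = -0.4305 or x = 3.0972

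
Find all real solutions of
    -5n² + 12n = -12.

n = -0.7596 or n = 3.1596

Rearrange to standard form: -5n² + 12n + 12 = 0.
Discriminant: (12)² − 4·(-5)·12 = 384.
Quadratic formula: n = (-12 ± √384) / (-10).
So n = 6/5 - 4·√(6)/5 ≈ -0.7596 or n = 6/5 + 4·√(6)/5 ≈ 3.1596.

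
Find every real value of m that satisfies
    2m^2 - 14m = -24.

m = 3 or m = 4

Bring every term to one side: 2m^2 - 14m + 24 = 0.
Factor: 2(m - 4)(m - 3) = 0.
So m = 4 or m = 3.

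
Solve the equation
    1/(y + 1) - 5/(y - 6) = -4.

y = -1.2131 or y = 7.2131

Multiply both sides by (y + 1)(y - 6):
(y - 6) - 5(y + 1) = -4(y + 1)(y - 6).
Expand and collect terms: -4y² + 24y + 35 = 0.
By the quadratic formula, y = (-24 ± √1136) / -8, so y ≈ -1.2131 or y ≈ 7.2131.
Neither value makes a denominator zero (y ≠ -1, y ≠ 6), so both are valid.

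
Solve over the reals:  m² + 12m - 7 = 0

Discriminant: (12)² − 4·1·(-7) = 172.
Quadratic formula: m = (-12 ± √172) / 2.
So m = -6 + √(43) ≈ 0.5574 or m = -√(43) - 6 ≈ -12.5574.

m = -12.5574 or m = 0.5574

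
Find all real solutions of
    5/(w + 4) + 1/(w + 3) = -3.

Multiply both sides by (w + 4)(w + 3):
5(w + 3) + (w + 4) = -3(w + 4)(w + 3).
Expand and collect terms: -3w² - 27w - 55 = 0.
By the quadratic formula, w = (27 ± √69) / -6, so w ≈ -5.8844 or w ≈ -3.1156.
Neither value makes a denominator zero (w ≠ -4, w ≠ -3), so both are valid.

w = -5.8844 or w = -3.1156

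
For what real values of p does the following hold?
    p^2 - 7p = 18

Bring every term to one side: p^2 - 7p - 18 = 0.
Factor: (p + 2)(p - 9) = 0.
So p = -2 or p = 9.

p = -2 or p = 9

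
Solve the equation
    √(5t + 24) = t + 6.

t = -4 or t = -3

Square both sides: 5t + 24 = (t + 6)².
Expand and rearrange: t² + 7t + 12 = 0.
Solving gives t = -3 or t = -4.
Check each candidate in the original equation:
  t = -3: √(9) = 3, while t + 6 = 3 — valid.
  t = -4: √(4) = 2, while t + 6 = 2 — valid.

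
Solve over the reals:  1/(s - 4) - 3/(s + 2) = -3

Multiply both sides by (s - 4)(s + 2):
(s + 2) - 3(s - 4) = -3(s - 4)(s + 2).
Expand and collect terms: -3s² + 8s + 10 = 0.
By the quadratic formula, s = (-8 ± √184) / -6, so s ≈ -0.9274 or s ≈ 3.5941.
Neither value makes a denominator zero (s ≠ 4, s ≠ -2), so both are valid.

s = -0.9274 or s = 3.5941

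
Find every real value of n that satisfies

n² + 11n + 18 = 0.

n = -9 or n = -2

Factor: (n + 2)(n + 9) = 0.
So n = -2 or n = -9.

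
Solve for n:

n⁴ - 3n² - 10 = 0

n = -2.2361 or n = 2.2361

Let u = n². The equation becomes u² - 3u - 10 = 0.
Factor: (u - 5)(u + 2) = 0, so u = 5 or u = -2.
n² = 5 gives n = ±√(5) ≈ ±2.2361.
n² = -2 < 0 has no real solution.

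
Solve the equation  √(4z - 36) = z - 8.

Square both sides: 4z - 36 = (z - 8)².
Expand and rearrange: z² - 20z + 100 = 0.
This gives the repeated root z = 10.
Check in the original equation:
  z = 10: √(4) = 2, while z - 8 = 2 — valid.

z = 10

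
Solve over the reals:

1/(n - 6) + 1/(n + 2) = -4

Multiply both sides by (n - 6)(n + 2):
(n + 2) + (n - 6) = -4(n - 6)(n + 2).
Expand and collect terms: -4n² + 14n + 52 = 0.
By the quadratic formula, n = (-14 ± √1028) / -8, so n ≈ -2.2578 or n ≈ 5.7578.
Neither value makes a denominator zero (n ≠ 6, n ≠ -2), so both are valid.

n = -2.2578 or n = 5.7578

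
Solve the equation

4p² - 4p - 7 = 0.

Discriminant: (-4)² − 4·4·(-7) = 128.
Quadratic formula: p = (4 ± √128) / 8.
So p = 1/2 + √(2) ≈ 1.9142 or p = 1/2 - √(2) ≈ -0.9142.

p = -0.9142 or p = 1.9142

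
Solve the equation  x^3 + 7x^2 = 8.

x = -6.8284 or x = -1.1716 or x = 1

Rearrange: x^3 + 7x^2 - 8 = 0.
Possible rational roots are divisors of -8. Testing x = 1 gives 0, so (x - 1) is a factor.
Divide: x^3 + 7x^2 - 8 = (x - 1)(x^2 + 8x + 8).
Apply the quadratic formula to x^2 + 8x + 8 = 0: x = (-8 +/- sqrt(32))/2, i.e. x ~= -1.1716 or x ~= -6.8284.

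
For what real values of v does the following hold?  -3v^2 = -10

Rearrange to standard form: -3v^2 + 10 = 0.
Discriminant: (0)^2 - 4*(-3)*10 = 120.
Quadratic formula: v = (0 +/- sqrt(120)) / (-6).
So v = -sqrt(30)/3 ~= -1.8257 or v = sqrt(30)/3 ~= 1.8257.

v = -1.8257 or v = 1.8257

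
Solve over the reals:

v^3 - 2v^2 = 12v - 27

v = -3.5414 or v = 2.5414 or v = 3

Rearrange: v^3 - 2v^2 - 12v + 27 = 0.
Possible rational roots are divisors of 27. Testing v = 3 gives 0, so (v - 3) is a factor.
Divide: v^3 - 2v^2 - 12v + 27 = (v - 3)(v^2 + v - 9).
Apply the quadratic formula to v^2 + v - 9 = 0: v = (-1 +/- sqrt(37))/2, i.e. v ~= 2.5414 or v ~= -3.5414.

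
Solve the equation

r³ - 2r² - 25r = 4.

Rearrange: r³ - 2r² - 25r - 4 = 0.
Possible rational roots are divisors of -4. Testing r = -4 gives 0, so (r + 4) is a factor.
Divide: r³ - 2r² - 25r - 4 = (r + 4)(r² - 6r - 1).
Apply the quadratic formula to r² - 6r - 1 = 0: r = (6 ± √40)/2, i.e. r ≈ 6.1623 or r ≈ -0.1623.

r = -4 or r = -0.1623 or r = 6.1623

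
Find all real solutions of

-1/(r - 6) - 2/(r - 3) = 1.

Multiply both sides by (r - 6)(r - 3):
-(r - 3) - 2(r - 6) = (r - 6)(r - 3).
Expand and collect terms: r² - 6r + 3 = 0.
By the quadratic formula, r = (6 ± √24) / 2, so r ≈ 5.4495 or r ≈ 0.5505.
Neither value makes a denominator zero (r ≠ 6, r ≠ 3), so both are valid.

r = 0.5505 or r = 5.4495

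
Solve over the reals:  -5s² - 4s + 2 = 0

Discriminant: (-4)² − 4·(-5)·2 = 56.
Quadratic formula: s = (4 ± √56) / (-10).
So s = -√(14)/5 - 2/5 ≈ -1.1483 or s = -2/5 + √(14)/5 ≈ 0.3483.

s = -1.1483 or s = 0.3483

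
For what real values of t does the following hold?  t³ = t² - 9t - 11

t = -1

Rearrange: t³ - t² + 9t + 11 = 0.
Possible rational roots are divisors of 11. Testing t = -1 gives 0, so (t + 1) is a factor.
Divide: t³ - t² + 9t + 11 = (t + 1)(t² - 2t + 11).
The quadratic t² - 2t + 11 has discriminant -40 < 0, so no further real roots.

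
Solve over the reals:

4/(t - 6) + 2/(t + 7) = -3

Multiply both sides by (t - 6)(t + 7):
4(t + 7) + 2(t - 6) = -3(t - 6)(t + 7).
Expand and collect terms: -3t² - 9t + 110 = 0.
By the quadratic formula, t = (9 ± √1401) / -6, so t ≈ -7.7383 or t ≈ 4.7383.
Neither value makes a denominator zero (t ≠ 6, t ≠ -7), so both are valid.

t = -7.7383 or t = 4.7383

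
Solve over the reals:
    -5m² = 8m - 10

Rearrange to standard form: -5m² - 8m + 10 = 0.
Discriminant: (-8)² − 4·(-5)·10 = 264.
Quadratic formula: m = (8 ± √264) / (-10).
So m = -√(66)/5 - 4/5 ≈ -2.4248 or m = -4/5 + √(66)/5 ≈ 0.8248.

m = -2.4248 or m = 0.8248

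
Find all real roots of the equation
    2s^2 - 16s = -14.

Bring every term to one side: 2s^2 - 16s + 14 = 0.
Factor: 2(s - 7)(s - 1) = 0.
So s = 7 or s = 1.

s = 1 or s = 7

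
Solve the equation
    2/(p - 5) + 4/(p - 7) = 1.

Multiply both sides by (p - 5)(p - 7):
2(p - 7) + 4(p - 5) = (p - 5)(p - 7).
Expand and collect terms: p² - 18p + 69 = 0.
By the quadratic formula, p = (18 ± √48) / 2, so p ≈ 12.4641 or p ≈ 5.5359.
Neither value makes a denominator zero (p ≠ 5, p ≠ 7), so both are valid.

p = 5.5359 or p = 12.4641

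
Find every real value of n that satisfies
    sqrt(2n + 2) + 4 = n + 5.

Isolate the radical: sqrt(2n + 2) = n + 1.
Square both sides: 2n + 2 = (n + 1)^2.
Expand and rearrange: n^2 - 1 = 0.
Solving gives n = 1 or n = -1.
Check each candidate in the original equation:
  n = 1: sqrt(4) = 2, while n + 1 = 2 — valid.
  n = -1: sqrt(0) = 0, while n + 1 = 0 — valid.

n = -1 or n = 1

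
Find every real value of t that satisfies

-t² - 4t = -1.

t = -4.2361 or t = 0.2361

Rearrange to standard form: -t² - 4t + 1 = 0.
Discriminant: (-4)² − 4·(-1)·1 = 20.
Quadratic formula: t = (4 ± √20) / (-2).
So t = -√(5) - 2 ≈ -4.2361 or t = -2 + √(5) ≈ 0.2361.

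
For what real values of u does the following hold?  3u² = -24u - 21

Bring every term to one side: 3u² + 24u + 21 = 0.
Factor: 3(u + 1)(u + 7) = 0.
So u = -1 or u = -7.

u = -7 or u = -1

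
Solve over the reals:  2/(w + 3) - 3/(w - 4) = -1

w = -4.4772 or w = 6.4772

Multiply both sides by (w + 3)(w - 4):
2(w - 4) - 3(w + 3) = -(w + 3)(w - 4).
Expand and collect terms: -w² + 2w + 29 = 0.
By the quadratic formula, w = (-2 ± √120) / -2, so w ≈ -4.4772 or w ≈ 6.4772.
Neither value makes a denominator zero (w ≠ -3, w ≠ 4), so both are valid.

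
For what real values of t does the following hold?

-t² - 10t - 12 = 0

t = -8.6056 or t = -1.3944

Discriminant: (-10)² − 4·(-1)·(-12) = 52.
Quadratic formula: t = (10 ± √52) / (-2).
So t = -5 - √(13) ≈ -8.6056 or t = -5 + √(13) ≈ -1.3944.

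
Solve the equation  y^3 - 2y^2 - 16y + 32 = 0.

Possible rational roots are divisors of 32. Testing y = -4 gives 0, so (y + 4) is a factor.
Divide: y^3 - 2y^2 - 16y + 32 = (y + 4)(y^2 - 6y + 8).
Factor the quadratic: y = 4 or y = 2.

y = -4 or y = 2 or y = 4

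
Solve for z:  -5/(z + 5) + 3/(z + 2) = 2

Multiply both sides by (z + 5)(z + 2):
-5(z + 2) + 3(z + 5) = 2(z + 5)(z + 2).
Expand and collect terms: 2z² + 16z + 15 = 0.
By the quadratic formula, z = (-16 ± √136) / 4, so z ≈ -1.0845 or z ≈ -6.9155.
Neither value makes a denominator zero (z ≠ -5, z ≠ -2), so both are valid.

z = -6.9155 or z = -1.0845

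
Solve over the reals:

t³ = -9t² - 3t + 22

Rearrange: t³ + 9t² + 3t - 22 = 0.
Possible rational roots are divisors of -22. Testing t = -2 gives 0, so (t + 2) is a factor.
Divide: t³ + 9t² + 3t - 22 = (t + 2)(t² + 7t - 11).
Apply the quadratic formula to t² + 7t - 11 = 0: t = (-7 ± √93)/2, i.e. t ≈ 1.3218 or t ≈ -8.3218.

t = -8.3218 or t = -2 or t = 1.3218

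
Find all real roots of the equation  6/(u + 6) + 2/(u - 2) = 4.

Multiply both sides by (u + 6)(u - 2):
6(u - 2) + 2(u + 6) = 4(u + 6)(u - 2).
Expand and collect terms: 4u² + 8u - 48 = 0.
By the quadratic formula, u = (-8 ± √832) / 8, so u ≈ 2.6056 or u ≈ -4.6056.
Neither value makes a denominator zero (u ≠ -6, u ≠ 2), so both are valid.

u = -4.6056 or u = 2.6056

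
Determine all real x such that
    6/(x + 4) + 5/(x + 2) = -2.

Multiply both sides by (x + 4)(x + 2):
6(x + 2) + 5(x + 4) = -2(x + 4)(x + 2).
Expand and collect terms: -2x² - 23x - 48 = 0.
By the quadratic formula, x = (23 ± √145) / -4, so x ≈ -8.7604 or x ≈ -2.7396.
Neither value makes a denominator zero (x ≠ -4, x ≠ -2), so both are valid.

x = -8.7604 or x = -2.7396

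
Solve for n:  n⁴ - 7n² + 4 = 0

Let u = n². The equation becomes u² - 7u + 4 = 0.
By the quadratic formula, u = √(33)/2 + 7/2 or u = 7/2 - √(33)/2.
n² = √(33)/2 + 7/2 gives n = ±√(√(33)/2 + 7/2) ≈ ±2.5243.
n² = 7/2 - √(33)/2 gives n = ±√(7/2 - √(33)/2) ≈ ±0.7923.

n = -2.5243 or n = -0.7923 or n = 0.7923 or n = 2.5243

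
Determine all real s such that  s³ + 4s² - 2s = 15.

Rearrange: s³ + 4s² - 2s - 15 = 0.
Possible rational roots are divisors of -15. Testing s = -3 gives 0, so (s + 3) is a factor.
Divide: s³ + 4s² - 2s - 15 = (s + 3)(s² + s - 5).
Apply the quadratic formula to s² + s - 5 = 0: s = (-1 ± √21)/2, i.e. s ≈ 1.7913 or s ≈ -2.7913.

s = -3 or s = -2.7913 or s = 1.7913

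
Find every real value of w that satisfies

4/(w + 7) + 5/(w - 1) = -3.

w = -8.613 or w = -0.387

Multiply both sides by (w + 7)(w - 1):
4(w - 1) + 5(w + 7) = -3(w + 7)(w - 1).
Expand and collect terms: -3w² - 27w - 10 = 0.
By the quadratic formula, w = (27 ± √609) / -6, so w ≈ -8.613 or w ≈ -0.387.
Neither value makes a denominator zero (w ≠ -7, w ≠ 1), so both are valid.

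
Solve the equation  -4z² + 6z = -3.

z = -0.3956 or z = 1.8956

Rearrange to standard form: -4z² + 6z + 3 = 0.
Discriminant: (6)² − 4·(-4)·3 = 84.
Quadratic formula: z = (-6 ± √84) / (-8).
So z = 3/4 - √(21)/4 ≈ -0.3956 or z = 3/4 + √(21)/4 ≈ 1.8956.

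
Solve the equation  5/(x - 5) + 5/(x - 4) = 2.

x = 4.4505 or x = 9.5495

Multiply both sides by (x - 5)(x - 4):
5(x - 4) + 5(x - 5) = 2(x - 5)(x - 4).
Expand and collect terms: 2x^2 - 28x + 85 = 0.
By the quadratic formula, x = (28 +/- sqrt(104)) / 4, so x ~= 9.5495 or x ~= 4.4505.
Neither value makes a denominator zero (x != 5, x != 4), so both are valid.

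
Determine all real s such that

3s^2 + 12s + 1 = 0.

Discriminant: (12)^2 - 4*3*1 = 132.
Quadratic formula: s = (-12 +/- sqrt(132)) / 6.
So s = -2 + sqrt(33)/3 ~= -0.0851 or s = -2 - sqrt(33)/3 ~= -3.9149.

s = -3.9149 or s = -0.0851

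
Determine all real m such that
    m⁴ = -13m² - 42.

Let u = m². The equation becomes u² + 13u + 42 = 0.
Factor: (u + 6)(u + 7) = 0, so u = -6 or u = -7.
m² = -6 < 0 has no real solution.
m² = -7 < 0 has no real solution.

No real solutions.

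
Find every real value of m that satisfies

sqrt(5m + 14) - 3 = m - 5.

m = 10

Isolate the radical: sqrt(5m + 14) = m - 2.
Square both sides: 5m + 14 = (m - 2)^2.
Expand and rearrange: m^2 - 9m - 10 = 0.
Solving gives m = 10 or m = -1.
Check each candidate in the original equation:
  m = 10: sqrt(64) = 8, while m - 2 = 8 — valid.
  m = -1: sqrt(9) = 3, while m - 2 = -3 — extraneous.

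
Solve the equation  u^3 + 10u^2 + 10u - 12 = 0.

Possible rational roots are divisors of -12. Testing u = -2 gives 0, so (u + 2) is a factor.
Divide: u^3 + 10u^2 + 10u - 12 = (u + 2)(u^2 + 8u - 6).
Apply the quadratic formula to u^2 + 8u - 6 = 0: u = (-8 +/- sqrt(88))/2, i.e. u ~= 0.6904 or u ~= -8.6904.

u = -8.6904 or u = -2 or u = 0.6904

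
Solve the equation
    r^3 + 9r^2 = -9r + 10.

r = -7.6533 or r = -2 or r = 0.6533

Rearrange: r^3 + 9r^2 + 9r - 10 = 0.
Possible rational roots are divisors of -10. Testing r = -2 gives 0, so (r + 2) is a factor.
Divide: r^3 + 9r^2 + 9r - 10 = (r + 2)(r^2 + 7r - 5).
Apply the quadratic formula to r^2 + 7r - 5 = 0: r = (-7 +/- sqrt(69))/2, i.e. r ~= 0.6533 or r ~= -7.6533.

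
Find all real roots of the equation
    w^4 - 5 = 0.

w = -1.4953 or w = 1.4953

Let u = w^2. The equation becomes u^2 - 5 = 0.
By the quadratic formula, u = sqrt(5) or u = -sqrt(5).
w^2 = sqrt(5) gives w = +/-5**(1/4) ~= +/-1.4953.
w^2 = -sqrt(5) < 0 has no real solution.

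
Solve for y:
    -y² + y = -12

y = -3 or y = 4

Bring every term to one side: -y² + y + 12 = 0.
Factor: -1(y + 3)(y - 4) = 0.
So y = -3 or y = 4.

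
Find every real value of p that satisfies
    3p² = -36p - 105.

p = -7 or p = -5

Bring every term to one side: 3p² + 36p + 105 = 0.
Factor: 3(p + 7)(p + 5) = 0.
So p = -7 or p = -5.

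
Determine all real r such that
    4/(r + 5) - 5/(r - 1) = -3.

r = -6.0792 or r = 2.4126

Multiply both sides by (r + 5)(r - 1):
4(r - 1) - 5(r + 5) = -3(r + 5)(r - 1).
Expand and collect terms: -3r² - 11r + 44 = 0.
By the quadratic formula, r = (11 ± √649) / -6, so r ≈ -6.0792 or r ≈ 2.4126.
Neither value makes a denominator zero (r ≠ -5, r ≠ 1), so both are valid.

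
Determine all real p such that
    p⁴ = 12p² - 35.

p = -2.6458 or p = -2.2361 or p = 2.2361 or p = 2.6458

Let u = p². The equation becomes u² - 12u + 35 = 0.
Factor: (u - 5)(u - 7) = 0, so u = 5 or u = 7.
p² = 5 gives p = ±√(5) ≈ ±2.2361.
p² = 7 gives p = ±√(7) ≈ ±2.6458.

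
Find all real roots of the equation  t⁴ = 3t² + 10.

t = -2.2361 or t = 2.2361

Let u = t². The equation becomes u² - 3u - 10 = 0.
Factor: (u - 5)(u + 2) = 0, so u = 5 or u = -2.
t² = 5 gives t = ±√(5) ≈ ±2.2361.
t² = -2 < 0 has no real solution.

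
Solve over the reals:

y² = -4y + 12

Bring every term to one side: y² + 4y - 12 = 0.
Factor: (y - 2)(y + 6) = 0.
So y = 2 or y = -6.

y = -6 or y = 2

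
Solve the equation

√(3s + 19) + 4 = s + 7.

s = 2

Isolate the radical: √(3s + 19) = s + 3.
Square both sides: 3s + 19 = (s + 3)².
Expand and rearrange: s² + 3s - 10 = 0.
Solving gives s = 2 or s = -5.
Check each candidate in the original equation:
  s = 2: √(25) = 5, while s + 3 = 5 — valid.
  s = -5: √(4) = 2, while s + 3 = -2 — extraneous.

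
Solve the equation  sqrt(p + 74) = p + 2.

Square both sides: p + 74 = (p + 2)^2.
Expand and rearrange: p^2 + 3p - 70 = 0.
Solving gives p = 7 or p = -10.
Check each candidate in the original equation:
  p = 7: sqrt(81) = 9, while p + 2 = 9 — valid.
  p = -10: sqrt(64) = 8, while p + 2 = -8 — extraneous.

p = 7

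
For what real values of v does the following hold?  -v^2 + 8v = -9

v = -1 or v = 9

Bring every term to one side: -v^2 + 8v + 9 = 0.
Factor: -1(v + 1)(v - 9) = 0.
So v = -1 or v = 9.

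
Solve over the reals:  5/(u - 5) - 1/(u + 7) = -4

Multiply both sides by (u - 5)(u + 7):
5(u + 7) - (u - 5) = -4(u - 5)(u + 7).
Expand and collect terms: -4u^2 - 12u + 100 = 0.
By the quadratic formula, u = (12 +/- sqrt(1744)) / -8, so u ~= -6.7202 or u ~= 3.7202.
Neither value makes a denominator zero (u != 5, u != -7), so both are valid.

u = -6.7202 or u = 3.7202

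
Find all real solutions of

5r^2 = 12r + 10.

Rearrange to standard form: 5r^2 - 12r - 10 = 0.
Discriminant: (-12)^2 - 4*5*(-10) = 344.
Quadratic formula: r = (12 +/- sqrt(344)) / 10.
So r = 6/5 + sqrt(86)/5 ~= 3.0547 or r = 6/5 - sqrt(86)/5 ~= -0.6547.

r = -0.6547 or r = 3.0547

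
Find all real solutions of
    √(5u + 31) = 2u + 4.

Square both sides: 5u + 31 = (2u + 4)².
Expand and rearrange: 4u² + 11u - 15 = 0.
Solving gives u = 1 or u = -3.75.
Check each candidate in the original equation:
  u = 1: √(36) = 6, while 2u + 4 = 6 — valid.
  u = -3.75: √(12.25) = 3.5, while 2u + 4 = -3.5 — extraneous.

u = 1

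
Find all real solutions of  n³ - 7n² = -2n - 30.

n = -1.7417 or n = 3 or n = 5.7417

Rearrange: n³ - 7n² + 2n + 30 = 0.
Possible rational roots are divisors of 30. Testing n = 3 gives 0, so (n - 3) is a factor.
Divide: n³ - 7n² + 2n + 30 = (n - 3)(n² - 4n - 10).
Apply the quadratic formula to n² - 4n - 10 = 0: n = (4 ± √56)/2, i.e. n ≈ 5.7417 or n ≈ -1.7417.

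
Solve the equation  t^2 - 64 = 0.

t = -8 or t = 8

Factor: (t + 8)(t - 8) = 0.
So t = -8 or t = 8.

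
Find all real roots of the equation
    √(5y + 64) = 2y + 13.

Square both sides: 5y + 64 = (2y + 13)².
Expand and rearrange: 4y² + 47y + 105 = 0.
Solving gives y = -3 or y = -8.75.
Check each candidate in the original equation:
  y = -3: √(49) = 7, while 2y + 13 = 7 — valid.
  y = -8.75: √(20.25) = 4.5, while 2y + 13 = -4.5 — extraneous.

y = -3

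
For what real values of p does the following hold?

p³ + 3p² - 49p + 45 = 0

p = -9 or p = 1 or p = 5

Possible rational roots are divisors of 45. Testing p = 5 gives 0, so (p - 5) is a factor.
Divide: p³ + 3p² - 49p + 45 = (p - 5)(p² + 8p - 9).
Factor the quadratic: p = 1 or p = -9.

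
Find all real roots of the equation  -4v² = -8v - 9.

Rearrange to standard form: -4v² + 8v + 9 = 0.
Discriminant: (8)² − 4·(-4)·9 = 208.
Quadratic formula: v = (-8 ± √208) / (-8).
So v = 1 - √(13)/2 ≈ -0.8028 or v = 1 + √(13)/2 ≈ 2.8028.

v = -0.8028 or v = 2.8028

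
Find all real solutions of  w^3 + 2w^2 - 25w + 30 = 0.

Possible rational roots are divisors of 30. Testing w = 3 gives 0, so (w - 3) is a factor.
Divide: w^3 + 2w^2 - 25w + 30 = (w - 3)(w^2 + 5w - 10).
Apply the quadratic formula to w^2 + 5w - 10 = 0: w = (-5 +/- sqrt(65))/2, i.e. w ~= 1.5311 or w ~= -6.5311.

w = -6.5311 or w = 1.5311 or w = 3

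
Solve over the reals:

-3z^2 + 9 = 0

z = -1.7321 or z = 1.7321

Discriminant: (0)^2 - 4*(-3)*9 = 108.
Quadratic formula: z = (0 +/- sqrt(108)) / (-6).
So z = -sqrt(3) ~= -1.7321 or z = sqrt(3) ~= 1.7321.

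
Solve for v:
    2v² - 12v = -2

Rearrange to standard form: 2v² - 12v + 2 = 0.
Discriminant: (-12)² − 4·2·2 = 128.
Quadratic formula: v = (12 ± √128) / 4.
So v = 2·√(2) + 3 ≈ 5.8284 or v = 3 - 2·√(2) ≈ 0.1716.

v = 0.1716 or v = 5.8284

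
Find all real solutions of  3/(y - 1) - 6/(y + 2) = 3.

Multiply both sides by (y - 1)(y + 2):
3(y + 2) - 6(y - 1) = 3(y - 1)(y + 2).
Expand and collect terms: 3y² + 6y - 18 = 0.
By the quadratic formula, y = (-6 ± √252) / 6, so y ≈ 1.6458 or y ≈ -3.6458.
Neither value makes a denominator zero (y ≠ 1, y ≠ -2), so both are valid.

y = -3.6458 or y = 1.6458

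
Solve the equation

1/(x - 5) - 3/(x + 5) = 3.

Multiply both sides by (x - 5)(x + 5):
(x + 5) - 3(x - 5) = 3(x - 5)(x + 5).
Expand and collect terms: 3x² + 2x - 95 = 0.
By the quadratic formula, x = (-2 ± √1144) / 6, so x ≈ 5.3038 or x ≈ -5.9705.
Neither value makes a denominator zero (x ≠ 5, x ≠ -5), so both are valid.

x = -5.9705 or x = 5.3038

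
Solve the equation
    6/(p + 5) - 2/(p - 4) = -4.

p = -6.4314 or p = 4.4314

Multiply both sides by (p + 5)(p - 4):
6(p - 4) - 2(p + 5) = -4(p + 5)(p - 4).
Expand and collect terms: -4p² - 8p + 114 = 0.
By the quadratic formula, p = (8 ± √1888) / -8, so p ≈ -6.4314 or p ≈ 4.4314.
Neither value makes a denominator zero (p ≠ -5, p ≠ 4), so both are valid.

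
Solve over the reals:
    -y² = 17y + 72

y = -9 or y = -8

Bring every term to one side: -y² - 17y - 72 = 0.
Factor: -1(y + 9)(y + 8) = 0.
So y = -9 or y = -8.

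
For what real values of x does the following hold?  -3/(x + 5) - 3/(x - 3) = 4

Multiply both sides by (x + 5)(x - 3):
-3(x - 3) - 3(x + 5) = 4(x + 5)(x - 3).
Expand and collect terms: 4x² + 14x - 54 = 0.
By the quadratic formula, x = (-14 ± √1060) / 8, so x ≈ 2.3197 or x ≈ -5.8197.
Neither value makes a denominator zero (x ≠ -5, x ≠ 3), so both are valid.

x = -5.8197 or x = 2.3197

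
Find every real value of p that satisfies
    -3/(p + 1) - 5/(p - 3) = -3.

Multiply both sides by (p + 1)(p - 3):
-3(p - 3) - 5(p + 1) = -3(p + 1)(p - 3).
Expand and collect terms: -3p² + 14p + 5 = 0.
Factor or apply the quadratic formula: p = -0.3333 or p = 5.
Neither value makes a denominator zero (p ≠ -1, p ≠ 3), so both are valid.

p = -0.3333 or p = 5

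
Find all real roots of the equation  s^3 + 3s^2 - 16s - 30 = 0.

Possible rational roots are divisors of -30. Testing s = -5 gives 0, so (s + 5) is a factor.
Divide: s^3 + 3s^2 - 16s - 30 = (s + 5)(s^2 - 2s - 6).
Apply the quadratic formula to s^2 - 2s - 6 = 0: s = (2 +/- sqrt(28))/2, i.e. s ~= 3.6458 or s ~= -1.6458.

s = -5 or s = -1.6458 or s = 3.6458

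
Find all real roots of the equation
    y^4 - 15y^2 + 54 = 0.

Let u = y^2. The equation becomes u^2 - 15u + 54 = 0.
Factor: (u - 6)(u - 9) = 0, so u = 6 or u = 9.
y^2 = 6 gives y = +/-sqrt(6) ~= +/-2.4495.
y^2 = 9 gives y = +/-3.

y = -3 or y = -2.4495 or y = 2.4495 or y = 3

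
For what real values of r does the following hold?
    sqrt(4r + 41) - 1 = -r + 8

Isolate the radical: sqrt(4r + 41) = -r + 9.
Square both sides: 4r + 41 = (-r + 9)^2.
Expand and rearrange: r^2 - 22r + 40 = 0.
Solving gives r = 20 or r = 2.
Check each candidate in the original equation:
  r = 20: sqrt(121) = 11, while -r + 9 = -11 — extraneous.
  r = 2: sqrt(49) = 7, while -r + 9 = 7 — valid.

r = 2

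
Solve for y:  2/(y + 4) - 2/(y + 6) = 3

y = -6.5275 or y = -3.4725

Multiply both sides by (y + 4)(y + 6):
2(y + 6) - 2(y + 4) = 3(y + 4)(y + 6).
Expand and collect terms: 3y^2 + 30y + 68 = 0.
By the quadratic formula, y = (-30 +/- sqrt(84)) / 6, so y ~= -3.4725 or y ~= -6.5275.
Neither value makes a denominator zero (y != -4, y != -6), so both are valid.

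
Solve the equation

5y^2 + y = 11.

Rearrange to standard form: 5y^2 + y - 11 = 0.
Discriminant: (1)^2 - 4*5*(-11) = 221.
Quadratic formula: y = (-1 +/- sqrt(221)) / 10.
So y = -1/10 + sqrt(221)/10 ~= 1.3866 or y = -sqrt(221)/10 - 1/10 ~= -1.5866.

y = -1.5866 or y = 1.3866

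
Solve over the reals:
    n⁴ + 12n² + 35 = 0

No real solutions.

Let u = n². The equation becomes u² + 12u + 35 = 0.
Factor: (u + 7)(u + 5) = 0, so u = -7 or u = -5.
n² = -7 < 0 has no real solution.
n² = -5 < 0 has no real solution.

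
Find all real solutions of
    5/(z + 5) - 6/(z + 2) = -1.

z = -7.3589 or z = 1.3589

Multiply both sides by (z + 5)(z + 2):
5(z + 2) - 6(z + 5) = -(z + 5)(z + 2).
Expand and collect terms: -z² - 6z + 10 = 0.
By the quadratic formula, z = (6 ± √76) / -2, so z ≈ -7.3589 or z ≈ 1.3589.
Neither value makes a denominator zero (z ≠ -5, z ≠ -2), so both are valid.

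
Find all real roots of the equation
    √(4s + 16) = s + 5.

Square both sides: 4s + 16 = (s + 5)².
Expand and rearrange: s² + 6s + 9 = 0.
This gives the repeated root s = -3.
Check in the original equation:
  s = -3: √(4) = 2, while s + 5 = 2 — valid.

s = -3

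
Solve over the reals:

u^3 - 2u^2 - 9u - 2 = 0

u = -2 or u = -0.2361 or u = 4.2361

Possible rational roots are divisors of -2. Testing u = -2 gives 0, so (u + 2) is a factor.
Divide: u^3 - 2u^2 - 9u - 2 = (u + 2)(u^2 - 4u - 1).
Apply the quadratic formula to u^2 - 4u - 1 = 0: u = (4 +/- sqrt(20))/2, i.e. u ~= 4.2361 or u ~= -0.2361.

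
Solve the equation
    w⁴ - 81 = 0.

Let u = w². The equation becomes u² - 81 = 0.
Factor: (u + 9)(u - 9) = 0, so u = -9 or u = 9.
w² = -9 < 0 has no real solution.
w² = 9 gives w = ±3.

w = -3 or w = 3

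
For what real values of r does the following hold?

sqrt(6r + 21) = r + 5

r = -2

Square both sides: 6r + 21 = (r + 5)^2.
Expand and rearrange: r^2 + 4r + 4 = 0.
This gives the repeated root r = -2.
Check in the original equation:
  r = -2: sqrt(9) = 3, while r + 5 = 3 — valid.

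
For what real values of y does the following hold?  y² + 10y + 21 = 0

Factor: (y + 3)(y + 7) = 0.
So y = -3 or y = -7.

y = -7 or y = -3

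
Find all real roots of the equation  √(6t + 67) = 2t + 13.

Square both sides: 6t + 67 = (2t + 13)².
Expand and rearrange: 4t² + 46t + 102 = 0.
Solving gives t = -3 or t = -8.5.
Check each candidate in the original equation:
  t = -3: √(49) = 7, while 2t + 13 = 7 — valid.
  t = -8.5: √(16) = 4, while 2t + 13 = -4 — extraneous.

t = -3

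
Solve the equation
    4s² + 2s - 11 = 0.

s = -1.9271 or s = 1.4271

Discriminant: (2)² − 4·4·(-11) = 180.
Quadratic formula: s = (-2 ± √180) / 8.
So s = -1/4 + 3·√(5)/4 ≈ 1.4271 or s = -3·√(5)/4 - 1/4 ≈ -1.9271.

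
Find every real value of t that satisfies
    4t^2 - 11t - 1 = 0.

Discriminant: (-11)^2 - 4*4*(-1) = 137.
Quadratic formula: t = (11 +/- sqrt(137)) / 8.
So t = 11/8 + sqrt(137)/8 ~= 2.8381 or t = 11/8 - sqrt(137)/8 ~= -0.0881.

t = -0.0881 or t = 2.8381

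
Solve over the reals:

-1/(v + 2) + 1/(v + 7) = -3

Multiply both sides by (v + 2)(v + 7):
-(v + 7) + (v + 2) = -3(v + 2)(v + 7).
Expand and collect terms: -3v² - 27v - 37 = 0.
By the quadratic formula, v = (27 ± √285) / -6, so v ≈ -7.3137 or v ≈ -1.6863.
Neither value makes a denominator zero (v ≠ -2, v ≠ -7), so both are valid.

v = -7.3137 or v = -1.6863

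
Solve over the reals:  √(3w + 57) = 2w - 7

w = 8

Square both sides: 3w + 57 = (2w - 7)².
Expand and rearrange: 4w² - 31w - 8 = 0.
Solving gives w = 8 or w = -0.25.
Check each candidate in the original equation:
  w = 8: √(81) = 9, while 2w - 7 = 9 — valid.
  w = -0.25: √(56.25) = 7.5, while 2w - 7 = -7.5 — extraneous.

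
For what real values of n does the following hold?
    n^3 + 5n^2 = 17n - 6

Rearrange: n^3 + 5n^2 - 17n + 6 = 0.
Possible rational roots are divisors of 6. Testing n = 2 gives 0, so (n - 2) is a factor.
Divide: n^3 + 5n^2 - 17n + 6 = (n - 2)(n^2 + 7n - 3).
Apply the quadratic formula to n^2 + 7n - 3 = 0: n = (-7 +/- sqrt(61))/2, i.e. n ~= 0.4051 or n ~= -7.4051.

n = -7.4051 or n = 0.4051 or n = 2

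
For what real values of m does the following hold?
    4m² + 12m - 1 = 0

Discriminant: (12)² − 4·4·(-1) = 160.
Quadratic formula: m = (-12 ± √160) / 8.
So m = -3/2 + √(10)/2 ≈ 0.0811 or m = -√(10)/2 - 3/2 ≈ -3.0811.

m = -3.0811 or m = 0.0811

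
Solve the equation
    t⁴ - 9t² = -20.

t = -2.2361 or t = -2 or t = 2 or t = 2.2361

Let u = t². The equation becomes u² - 9u + 20 = 0.
Factor: (u - 5)(u - 4) = 0, so u = 5 or u = 4.
t² = 5 gives t = ±√(5) ≈ ±2.2361.
t² = 4 gives t = ±2.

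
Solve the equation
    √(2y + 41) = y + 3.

Square both sides: 2y + 41 = (y + 3)².
Expand and rearrange: y² + 4y - 32 = 0.
Solving gives y = 4 or y = -8.
Check each candidate in the original equation:
  y = 4: √(49) = 7, while y + 3 = 7 — valid.
  y = -8: √(25) = 5, while y + 3 = -5 — extraneous.

y = 4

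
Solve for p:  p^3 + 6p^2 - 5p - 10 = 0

Possible rational roots are divisors of -10. Testing p = -1 gives 0, so (p + 1) is a factor.
Divide: p^3 + 6p^2 - 5p - 10 = (p + 1)(p^2 + 5p - 10).
Apply the quadratic formula to p^2 + 5p - 10 = 0: p = (-5 +/- sqrt(65))/2, i.e. p ~= 1.5311 or p ~= -6.5311.

p = -6.5311 or p = -1 or p = 1.5311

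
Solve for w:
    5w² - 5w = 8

w = -0.8601 or w = 1.8601

Rearrange to standard form: 5w² - 5w - 8 = 0.
Discriminant: (-5)² − 4·5·(-8) = 185.
Quadratic formula: w = (5 ± √185) / 10.
So w = 1/2 + √(185)/10 ≈ 1.8601 or w = 1/2 - √(185)/10 ≈ -0.8601.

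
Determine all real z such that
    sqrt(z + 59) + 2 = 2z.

Isolate the radical: sqrt(z + 59) = 2z - 2.
Square both sides: z + 59 = (2z - 2)^2.
Expand and rearrange: 4z^2 - 9z - 55 = 0.
Solving gives z = 5 or z = -2.75.
Check each candidate in the original equation:
  z = 5: sqrt(64) = 8, while 2z - 2 = 8 — valid.
  z = -2.75: sqrt(56.25) = 7.5, while 2z - 2 = -7.5 — extraneous.

z = 5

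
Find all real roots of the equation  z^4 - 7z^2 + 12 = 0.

Let u = z^2. The equation becomes u^2 - 7u + 12 = 0.
Factor: (u - 4)(u - 3) = 0, so u = 4 or u = 3.
z^2 = 4 gives z = +/-2.
z^2 = 3 gives z = +/-sqrt(3) ~= +/-1.7321.

z = -2 or z = -1.7321 or z = 1.7321 or z = 2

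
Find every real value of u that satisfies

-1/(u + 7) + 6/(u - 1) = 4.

Multiply both sides by (u + 7)(u - 1):
-(u - 1) + 6(u + 7) = 4(u + 7)(u - 1).
Expand and collect terms: 4u^2 + 19u - 71 = 0.
By the quadratic formula, u = (-19 +/- sqrt(1497)) / 8, so u ~= 2.4614 or u ~= -7.2114.
Neither value makes a denominator zero (u != -7, u != 1), so both are valid.

u = -7.2114 or u = 2.4614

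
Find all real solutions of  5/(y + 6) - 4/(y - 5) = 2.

y = -2.6085 or y = 2.1085

Multiply both sides by (y + 6)(y - 5):
5(y - 5) - 4(y + 6) = 2(y + 6)(y - 5).
Expand and collect terms: 2y² + y - 11 = 0.
By the quadratic formula, y = (-1 ± √89) / 4, so y ≈ 2.1085 or y ≈ -2.6085.
Neither value makes a denominator zero (y ≠ -6, y ≠ 5), so both are valid.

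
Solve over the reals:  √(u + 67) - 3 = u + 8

Isolate the radical: √(u + 67) = u + 11.
Square both sides: u + 67 = (u + 11)².
Expand and rearrange: u² + 21u + 54 = 0.
Solving gives u = -3 or u = -18.
Check each candidate in the original equation:
  u = -3: √(64) = 8, while u + 11 = 8 — valid.
  u = -18: √(49) = 7, while u + 11 = -7 — extraneous.

u = -3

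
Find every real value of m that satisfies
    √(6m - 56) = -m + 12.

m = 10

Square both sides: 6m - 56 = (-m + 12)².
Expand and rearrange: m² - 30m + 200 = 0.
Solving gives m = 20 or m = 10.
Check each candidate in the original equation:
  m = 20: √(64) = 8, while -m + 12 = -8 — extraneous.
  m = 10: √(4) = 2, while -m + 12 = 2 — valid.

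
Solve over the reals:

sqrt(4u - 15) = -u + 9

u = 6

Square both sides: 4u - 15 = (-u + 9)^2.
Expand and rearrange: u^2 - 22u + 96 = 0.
Solving gives u = 16 or u = 6.
Check each candidate in the original equation:
  u = 16: sqrt(49) = 7, while -u + 9 = -7 — extraneous.
  u = 6: sqrt(9) = 3, while -u + 9 = 3 — valid.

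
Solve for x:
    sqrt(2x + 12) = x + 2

x = 2

Square both sides: 2x + 12 = (x + 2)^2.
Expand and rearrange: x^2 + 2x - 8 = 0.
Solving gives x = 2 or x = -4.
Check each candidate in the original equation:
  x = 2: sqrt(16) = 4, while x + 2 = 4 — valid.
  x = -4: sqrt(4) = 2, while x + 2 = -2 — extraneous.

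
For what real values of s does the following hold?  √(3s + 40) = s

Square both sides: 3s + 40 = (s)².
Expand and rearrange: s² - 3s - 40 = 0.
Solving gives s = 8 or s = -5.
Check each candidate in the original equation:
  s = 8: √(64) = 8, while s = 8 — valid.
  s = -5: √(25) = 5, while s = -5 — extraneous.

s = 8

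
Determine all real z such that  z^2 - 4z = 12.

z = -2 or z = 6

Bring every term to one side: z^2 - 4z - 12 = 0.
Factor: (z - 6)(z + 2) = 0.
So z = 6 or z = -2.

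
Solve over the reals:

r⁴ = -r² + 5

Let u = r². The equation becomes u² + u - 5 = 0.
By the quadratic formula, u = -1/2 + √(21)/2 or u = -√(21)/2 - 1/2.
r² = -1/2 + √(21)/2 gives r = ±√(-1/2 + √(21)/2) ≈ ±1.3384.
r² = -√(21)/2 - 1/2 < 0 has no real solution.

r = -1.3384 or r = 1.3384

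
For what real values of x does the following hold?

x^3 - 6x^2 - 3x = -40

Rearrange: x^3 - 6x^2 - 3x + 40 = 0.
Possible rational roots are divisors of 40. Testing x = 5 gives 0, so (x - 5) is a factor.
Divide: x^3 - 6x^2 - 3x + 40 = (x - 5)(x^2 - x - 8).
Apply the quadratic formula to x^2 - x - 8 = 0: x = (1 +/- sqrt(33))/2, i.e. x ~= 3.3723 or x ~= -2.3723.

x = -2.3723 or x = 3.3723 or x = 5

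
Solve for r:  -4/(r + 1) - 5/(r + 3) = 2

Multiply both sides by (r + 1)(r + 3):
-4(r + 3) - 5(r + 1) = 2(r + 1)(r + 3).
Expand and collect terms: 2r^2 + 17r + 23 = 0.
By the quadratic formula, r = (-17 +/- sqrt(105)) / 4, so r ~= -1.6883 or r ~= -6.8117.
Neither value makes a denominator zero (r != -1, r != -3), so both are valid.

r = -6.8117 or r = -1.6883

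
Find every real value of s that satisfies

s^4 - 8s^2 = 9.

s = -3 or s = 3

Let u = s^2. The equation becomes u^2 - 8u - 9 = 0.
Factor: (u - 9)(u + 1) = 0, so u = 9 or u = -1.
s^2 = 9 gives s = +/-3.
s^2 = -1 < 0 has no real solution.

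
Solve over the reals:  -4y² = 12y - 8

Rearrange to standard form: -4y² - 12y + 8 = 0.
Discriminant: (-12)² − 4·(-4)·8 = 272.
Quadratic formula: y = (12 ± √272) / (-8).
So y = -√(17)/2 - 3/2 ≈ -3.5616 or y = -3/2 + √(17)/2 ≈ 0.5616.

y = -3.5616 or y = 0.5616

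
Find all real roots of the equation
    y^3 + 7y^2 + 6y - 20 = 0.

y = -5 or y = -3.2361 or y = 1.2361

Possible rational roots are divisors of -20. Testing y = -5 gives 0, so (y + 5) is a factor.
Divide: y^3 + 7y^2 + 6y - 20 = (y + 5)(y^2 + 2y - 4).
Apply the quadratic formula to y^2 + 2y - 4 = 0: y = (-2 +/- sqrt(20))/2, i.e. y ~= 1.2361 or y ~= -3.2361.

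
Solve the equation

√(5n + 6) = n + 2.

Square both sides: 5n + 6 = (n + 2)².
Expand and rearrange: n² - n - 2 = 0.
Solving gives n = 2 or n = -1.
Check each candidate in the original equation:
  n = 2: √(16) = 4, while n + 2 = 4 — valid.
  n = -1: √(1) = 1, while n + 2 = 1 — valid.

n = -1 or n = 2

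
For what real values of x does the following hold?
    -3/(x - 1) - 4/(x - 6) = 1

Multiply both sides by (x - 1)(x - 6):
-3(x - 6) - 4(x - 1) = (x - 1)(x - 6).
Expand and collect terms: x^2 - 16 = 0.
Factor or apply the quadratic formula: x = 4 or x = -4.
Neither value makes a denominator zero (x != 1, x != 6), so both are valid.

x = -4 or x = 4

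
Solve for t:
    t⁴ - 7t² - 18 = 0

t = -3 or t = 3

Let u = t². The equation becomes u² - 7u - 18 = 0.
Factor: (u + 2)(u - 9) = 0, so u = -2 or u = 9.
t² = -2 < 0 has no real solution.
t² = 9 gives t = ±3.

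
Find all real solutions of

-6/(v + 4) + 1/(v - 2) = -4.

Multiply both sides by (v + 4)(v - 2):
-6(v - 2) + (v + 4) = -4(v + 4)(v - 2).
Expand and collect terms: -4v² - 3v + 16 = 0.
By the quadratic formula, v = (3 ± √265) / -8, so v ≈ -2.4099 or v ≈ 1.6599.
Neither value makes a denominator zero (v ≠ -4, v ≠ 2), so both are valid.

v = -2.4099 or v = 1.6599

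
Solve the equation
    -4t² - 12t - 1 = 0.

t = -2.9142 or t = -0.0858

Discriminant: (-12)² − 4·(-4)·(-1) = 128.
Quadratic formula: t = (12 ± √128) / (-8).
So t = -3/2 - √(2) ≈ -2.9142 or t = -3/2 + √(2) ≈ -0.0858.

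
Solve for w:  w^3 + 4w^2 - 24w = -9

Rearrange: w^3 + 4w^2 - 24w + 9 = 0.
Possible rational roots are divisors of 9. Testing w = 3 gives 0, so (w - 3) is a factor.
Divide: w^3 + 4w^2 - 24w + 9 = (w - 3)(w^2 + 7w - 3).
Apply the quadratic formula to w^2 + 7w - 3 = 0: w = (-7 +/- sqrt(61))/2, i.e. w ~= 0.4051 or w ~= -7.4051.

w = -7.4051 or w = 0.4051 or w = 3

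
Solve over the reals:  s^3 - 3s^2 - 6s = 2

Rearrange: s^3 - 3s^2 - 6s - 2 = 0.
Possible rational roots are divisors of -2. Testing s = -1 gives 0, so (s + 1) is a factor.
Divide: s^3 - 3s^2 - 6s - 2 = (s + 1)(s^2 - 4s - 2).
Apply the quadratic formula to s^2 - 4s - 2 = 0: s = (4 +/- sqrt(24))/2, i.e. s ~= 4.4495 or s ~= -0.4495.

s = -1 or s = -0.4495 or s = 4.4495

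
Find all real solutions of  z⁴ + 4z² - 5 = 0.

z = -1 or z = 1

Let u = z². The equation becomes u² + 4u - 5 = 0.
Factor: (u + 5)(u - 1) = 0, so u = -5 or u = 1.
z² = -5 < 0 has no real solution.
z² = 1 gives z = ±1.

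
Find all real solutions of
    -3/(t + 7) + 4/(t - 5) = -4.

t = -6.1763 or t = 3.9263

Multiply both sides by (t + 7)(t - 5):
-3(t - 5) + 4(t + 7) = -4(t + 7)(t - 5).
Expand and collect terms: -4t² - 9t + 97 = 0.
By the quadratic formula, t = (9 ± √1633) / -8, so t ≈ -6.1763 or t ≈ 3.9263.
Neither value makes a denominator zero (t ≠ -7, t ≠ 5), so both are valid.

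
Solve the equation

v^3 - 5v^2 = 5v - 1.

Rearrange: v^3 - 5v^2 - 5v + 1 = 0.
Possible rational roots are divisors of 1. Testing v = -1 gives 0, so (v + 1) is a factor.
Divide: v^3 - 5v^2 - 5v + 1 = (v + 1)(v^2 - 6v + 1).
Apply the quadratic formula to v^2 - 6v + 1 = 0: v = (6 +/- sqrt(32))/2, i.e. v ~= 5.8284 or v ~= 0.1716.

v = -1 or v = 0.1716 or v = 5.8284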